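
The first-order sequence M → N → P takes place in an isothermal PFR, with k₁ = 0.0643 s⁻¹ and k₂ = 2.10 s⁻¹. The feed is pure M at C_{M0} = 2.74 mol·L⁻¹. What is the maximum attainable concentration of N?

0.0751 mol·L⁻¹

For a first-order series the maximum intermediate yield is C_{N,max}/C_{M0} = (k₁/k₂)^[k₂/(k₂−k₁)].
= (0.0643/2.10)^(2.10/(2.10−0.0643)) = (0.03062)^(1.032) = 0.02743.
C_{N,max} = 0.02743×2.74 = 0.0751 mol·L⁻¹.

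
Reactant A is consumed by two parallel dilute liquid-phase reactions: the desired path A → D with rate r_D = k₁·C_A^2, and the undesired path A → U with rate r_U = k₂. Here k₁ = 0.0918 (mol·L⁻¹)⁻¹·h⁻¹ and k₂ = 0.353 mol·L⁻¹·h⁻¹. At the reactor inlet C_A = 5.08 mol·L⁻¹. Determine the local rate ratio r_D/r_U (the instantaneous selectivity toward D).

S_{D/U} = r_D/r_U = (k₁·C_A^2)/(k₂) = (k₁/k₂)·C_A^2.
= (0.0918×5.080^2) / (0.353) = 2.369/0.3530 = 6.71.
Since the desired path is higher order in A, keeping C_A high (PFR or concentrated feed) favours D.

6.71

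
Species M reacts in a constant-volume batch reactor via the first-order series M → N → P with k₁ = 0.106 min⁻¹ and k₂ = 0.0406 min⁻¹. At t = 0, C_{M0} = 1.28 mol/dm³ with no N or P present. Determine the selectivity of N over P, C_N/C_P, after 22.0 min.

1.28

For first-order series with pure M initially, C_N(t) = k₁C_{M0}/(k₂−k₁)·(e^(−k₁t) − e^(−k₂t)).
e^(−k₁t) = e^(−0.106×22.0) = e^(−2.332) = 0.09710; e^(−k₂t) = e^(−0.8932) = 0.4093.
C_N = 0.106×1.28/(0.0406−0.106) × (0.09710−0.4093) = (-2.075)×(-0.3122) = 0.6478 mol/dm³.
C_M = C_{M0}e^(−k₁t) = 0.1243 mol/dm³, so C_P = C_{M0}−C_M−C_N = 0.5079 mol/dm³; C_N/C_P = 1.28.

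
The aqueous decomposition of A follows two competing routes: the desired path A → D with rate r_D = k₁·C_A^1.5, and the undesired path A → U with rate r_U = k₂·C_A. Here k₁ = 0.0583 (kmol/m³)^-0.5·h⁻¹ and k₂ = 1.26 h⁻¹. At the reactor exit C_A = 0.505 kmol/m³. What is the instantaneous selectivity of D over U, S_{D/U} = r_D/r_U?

S_{D/U} = r_D/r_U = (k₁·C_A^1.5)/(k₂·C_A) = (k₁/k₂)·C_A^0.5.
= (0.0583×0.5050^1.5) / (1.26×0.5050) = 0.02092/0.6363 = 0.0329.
Since the desired path is higher order in A, keeping C_A high (PFR or concentrated feed) favours D.

0.0329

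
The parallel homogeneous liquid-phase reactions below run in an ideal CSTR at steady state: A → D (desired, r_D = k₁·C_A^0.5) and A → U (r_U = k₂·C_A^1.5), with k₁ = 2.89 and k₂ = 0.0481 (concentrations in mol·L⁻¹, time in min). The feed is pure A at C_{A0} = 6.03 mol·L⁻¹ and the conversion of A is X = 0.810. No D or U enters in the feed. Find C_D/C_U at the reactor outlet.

Exit C_A = C_{A0}(1−X) = 6.03×0.190 = 1.146 mol·L⁻¹.
In a CSTR the entire volume is at exit conditions, so r_D = 2.89×1.146^0.5 = 3.093 and r_U = 0.0481×1.146^1.5 = 0.05899.
Overall selectivity = C_D/C_U = r_Dτ/(r_Uτ) = r_D/r_U = 52.4.

52.4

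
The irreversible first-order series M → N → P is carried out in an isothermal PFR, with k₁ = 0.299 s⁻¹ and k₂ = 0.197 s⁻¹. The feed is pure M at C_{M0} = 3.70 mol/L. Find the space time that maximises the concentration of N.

Setting dC_N/dτ = 0 gives τ_opt = ln(k₂/k₁)/(k₂−k₁).
= ln(0.197/0.299)/(0.197−0.299) = ln(0.6589)/-0.1020 = -0.4172/-0.1020 = 4.09 s.

4.09 s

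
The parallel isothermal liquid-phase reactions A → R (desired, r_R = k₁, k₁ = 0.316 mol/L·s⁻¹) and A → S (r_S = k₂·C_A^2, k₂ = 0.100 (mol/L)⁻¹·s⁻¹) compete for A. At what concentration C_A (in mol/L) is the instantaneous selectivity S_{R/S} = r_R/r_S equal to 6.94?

0.675 mol/L

S_{R/S} = (k₁/k₂)·C_A^-2 ⇒ C_A = (S·k₂/k₁)^(-0.5).
= (6.94×0.100/0.316)^(-0.5) = (2.196)^(-0.5) = 0.675 mol/L.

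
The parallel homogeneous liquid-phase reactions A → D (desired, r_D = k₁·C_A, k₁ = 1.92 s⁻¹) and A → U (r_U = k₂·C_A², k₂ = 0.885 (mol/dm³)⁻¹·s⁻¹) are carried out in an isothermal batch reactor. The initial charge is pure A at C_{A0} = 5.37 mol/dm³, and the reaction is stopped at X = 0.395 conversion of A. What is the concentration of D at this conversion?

0.717 mol/dm³

C_A = C_{A0}(1−X) = 3.249 mol/dm³.
Along a PFR/batch, dC_D/dC_A = −r_D/(r_D+r_U) = −k₁/(k₁+k₂·C_A).
Integrating from C_{A0} to C_A: C_D = (1.92/0.885)·ln[(1.92+0.885·5.37)/(1.92+0.885·3.25)] = 2.169·ln(6.672/4.795) = 0.7167 mol/dm³.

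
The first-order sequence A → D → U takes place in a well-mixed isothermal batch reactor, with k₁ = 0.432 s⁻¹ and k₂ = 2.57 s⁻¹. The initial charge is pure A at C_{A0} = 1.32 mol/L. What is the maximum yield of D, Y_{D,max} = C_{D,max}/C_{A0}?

0.117

For a first-order series the maximum intermediate yield is C_{D,max}/C_{A0} = (k₁/k₂)^[k₂/(k₂−k₁)].
= (0.432/2.57)^(2.57/(2.57−0.432)) = (0.1681)^(1.202) = 0.1172.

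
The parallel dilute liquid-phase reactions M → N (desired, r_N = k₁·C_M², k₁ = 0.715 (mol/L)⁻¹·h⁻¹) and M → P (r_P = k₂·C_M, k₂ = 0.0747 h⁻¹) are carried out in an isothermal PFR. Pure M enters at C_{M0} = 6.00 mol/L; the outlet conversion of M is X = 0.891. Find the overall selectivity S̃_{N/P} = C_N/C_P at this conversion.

23.5

C_M = C_{M0}(1−X) = 0.6540 mol/L.
Along a PFR/batch, dC_P/dC_M = −r_P/(r_N+r_P) = −k₂/(k₂+k₁·C_M).
Integrating from C_{M0} to C_M: C_P = (0.0747/0.715)·ln[(0.0747+0.715·6.00)/(0.0747+0.715·0.654)] = 0.1045·ln(4.365/0.5423) = 0.2179 mol/L.
Then C_N = (C_{M0}−C_M) − C_P = 5.346 − 0.2179 = 5.128 mol/L.
S̃_{N/P} = C_N/C_P = 5.128/0.2179 = 23.5.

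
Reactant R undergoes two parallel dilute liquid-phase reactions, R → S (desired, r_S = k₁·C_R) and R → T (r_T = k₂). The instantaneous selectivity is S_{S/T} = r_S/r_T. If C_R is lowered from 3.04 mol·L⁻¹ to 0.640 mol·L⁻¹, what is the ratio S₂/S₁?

S_{S/T} = (k₁/k₂)·C_R, so S₂/S₁ = (C_{R,2}/C_{R,1}).
= 0.640/3.04 = 0.211.

0.211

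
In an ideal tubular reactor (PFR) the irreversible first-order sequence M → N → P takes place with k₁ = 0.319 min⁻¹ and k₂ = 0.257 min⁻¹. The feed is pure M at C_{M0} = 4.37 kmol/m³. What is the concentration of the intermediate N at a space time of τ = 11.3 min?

0.621 kmol/m³

Solving the coupled first-order balances gives C_N(τ) = [k₁/(k₂−k₁)]·C_{M0}·(e^(−k₁τ) − e^(−k₂τ)).
e^(−k₁τ) = e^(−0.319×11.3) = e^(−3.605) = 0.02720; e^(−k₂τ) = e^(−2.904) = 0.05480.
C_N = 0.319×4.37/(0.257−0.319) × (0.02720−0.05480) = (-22.48)×(-0.02760) = 0.6206 kmol/m³.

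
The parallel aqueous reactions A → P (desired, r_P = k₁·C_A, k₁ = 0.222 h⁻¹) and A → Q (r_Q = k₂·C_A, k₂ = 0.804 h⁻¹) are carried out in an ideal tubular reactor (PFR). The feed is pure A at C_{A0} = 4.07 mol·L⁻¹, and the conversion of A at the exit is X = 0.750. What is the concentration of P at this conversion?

0.660 mol·L⁻¹

C_A = C_{A0}(1−X) = 1.018 mol·L⁻¹.
Both paths are first order in A, so the instantaneous fraction to P is constant: dC_P/d(−C_A) = k₁/(k₁+k₂) = 0.2164.
C_P = 0.2164·(C_{A0}−C_A) = 0.2164×3.053 = 0.660 mol·L⁻¹.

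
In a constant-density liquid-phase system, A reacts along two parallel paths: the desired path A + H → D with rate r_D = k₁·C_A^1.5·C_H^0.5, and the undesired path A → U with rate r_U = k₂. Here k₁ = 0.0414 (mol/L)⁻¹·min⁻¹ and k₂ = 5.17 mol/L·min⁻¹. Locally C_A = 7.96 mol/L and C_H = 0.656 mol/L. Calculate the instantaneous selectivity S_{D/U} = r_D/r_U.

0.146

S_{D/U} = r_D/r_U = (k₁·C_A^1.5·C_H^0.5)/(k₂) = (k₁/k₂)·C_A^1.5·C_H^0.5.
= (0.0414×7.960^1.5×0.6560^0.5) / (5.17) = 0.7530/5.170 = 0.146.
Since the desired path is higher order in A, keeping C_A high (PFR or concentrated feed) favours D.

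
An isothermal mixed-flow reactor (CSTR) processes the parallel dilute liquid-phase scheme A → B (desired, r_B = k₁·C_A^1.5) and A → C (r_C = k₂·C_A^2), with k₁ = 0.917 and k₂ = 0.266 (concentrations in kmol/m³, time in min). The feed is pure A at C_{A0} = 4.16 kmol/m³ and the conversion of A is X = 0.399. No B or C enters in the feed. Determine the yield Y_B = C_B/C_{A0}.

Exit C_A = C_{A0}(1−X) = 4.16×0.601 = 2.500 kmol/m³.
A CSTR operates uniformly at the exit composition, giving r_B = 3.625 and r_C = 1.663 (each k·C_A^n at C_A = 2.500).
Fraction of consumed A going to B: r_B/(r_B+r_C) = 0.6856.
C_B = 0.6856·C_{A0}·X = 0.6856×4.16×0.399 = 1.14 kmol/m³; Y_B = C_B/C_{A0} = 0.274.

0.274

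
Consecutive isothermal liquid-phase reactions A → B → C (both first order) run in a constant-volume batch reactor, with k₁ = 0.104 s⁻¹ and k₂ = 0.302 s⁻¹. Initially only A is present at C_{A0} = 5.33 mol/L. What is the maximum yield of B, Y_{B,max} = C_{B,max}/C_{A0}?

0.197

At the optimum, C_{B,max}/C_{A0} = (k₁/k₂)^[k₂/(k₂−k₁)].
= (0.104/0.302)^(0.302/(0.302−0.104)) = (0.3444)^(1.525) = 0.1967.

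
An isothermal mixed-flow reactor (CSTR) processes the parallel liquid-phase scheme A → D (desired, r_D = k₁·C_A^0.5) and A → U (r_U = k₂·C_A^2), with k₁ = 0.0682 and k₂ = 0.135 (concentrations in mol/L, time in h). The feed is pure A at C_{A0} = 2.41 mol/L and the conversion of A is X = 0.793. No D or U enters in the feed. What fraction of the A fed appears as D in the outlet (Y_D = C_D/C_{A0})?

Exit C_A = C_{A0}(1−X) = 2.41×0.207 = 0.4989 mol/L.
A CSTR operates uniformly at the exit composition, giving r_D = 0.04817 and r_U = 0.03360 (each k·C_A^n at C_A = 0.4989).
Fraction of consumed A going to D: r_D/(r_D+r_U) = 0.5891.
C_D = 0.5891·C_{A0}·X = 0.5891×2.41×0.793 = 1.13 mol/L; Y_D = C_D/C_{A0} = 0.467.

0.467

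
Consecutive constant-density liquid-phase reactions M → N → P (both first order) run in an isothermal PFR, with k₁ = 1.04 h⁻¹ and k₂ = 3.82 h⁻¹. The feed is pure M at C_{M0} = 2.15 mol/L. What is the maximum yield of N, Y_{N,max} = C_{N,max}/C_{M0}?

Evaluating C_N at τ_opt = ln(k₂/k₁)/(k₂−k₁) gives C_{N,max}/C_{M0} = (k₁/k₂)^[k₂/(k₂−k₁)].
= (1.04/3.82)^(3.82/(3.82−1.04)) = (0.2723)^(1.374) = 0.1673.

0.167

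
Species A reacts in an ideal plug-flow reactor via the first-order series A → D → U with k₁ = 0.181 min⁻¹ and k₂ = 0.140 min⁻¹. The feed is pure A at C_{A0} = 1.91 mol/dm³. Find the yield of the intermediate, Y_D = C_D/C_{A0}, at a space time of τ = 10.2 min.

For first-order series with pure A initially, C_D(τ) = k₁C_{A0}/(k₂−k₁)·(e^(−k₁τ) − e^(−k₂τ)).
e^(−k₁τ) = e^(−0.181×10.2) = e^(−1.846) = 0.1578; e^(−k₂τ) = e^(−1.428) = 0.2398.
C_D = 0.181×1.91/(0.140−0.181) × (0.1578−0.2398) = (-8.432)×(-0.08195) = 0.6910 mol/dm³.
Y_D = C_D/C_{A0} = 0.6910/1.91 = 0.362.

0.362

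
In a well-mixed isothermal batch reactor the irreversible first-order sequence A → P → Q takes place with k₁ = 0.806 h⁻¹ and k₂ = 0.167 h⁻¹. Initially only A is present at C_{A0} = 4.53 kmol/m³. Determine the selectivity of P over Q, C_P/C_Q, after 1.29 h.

7.56

Solving the coupled first-order balances gives C_P(t) = [k₁/(k₂−k₁)]·C_{A0}·(e^(−k₁t) − e^(−k₂t)).
e^(−k₁t) = e^(−0.806×1.29) = e^(−1.040) = 0.3535; e^(−k₂t) = e^(−0.2154) = 0.8062.
C_P = 0.806×4.53/(0.167−0.806) × (0.3535−0.8062) = (-5.714)×(-0.4526) = 2.586 kmol/m³.
C_A = C_{A0}e^(−k₁t) = 1.602 kmol/m³, so C_Q = C_{A0}−C_A−C_P = 0.3420 kmol/m³; C_P/C_Q = 7.56.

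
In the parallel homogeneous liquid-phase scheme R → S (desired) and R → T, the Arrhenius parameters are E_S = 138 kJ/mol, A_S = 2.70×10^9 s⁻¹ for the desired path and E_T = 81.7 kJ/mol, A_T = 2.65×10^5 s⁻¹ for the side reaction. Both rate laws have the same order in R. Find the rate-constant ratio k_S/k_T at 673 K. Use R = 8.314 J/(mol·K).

0.435

With equal orders, S_{S/T} = k_S/k_T = (A_S/A_T)·exp[(E_T−E_S)/(RT)].
(E_T−E_S)/(RT) = (81.7−138)×10³/(8.314×673) = -56300/5595 = -10.06.
k_S/k_T = (2.70×10^9/2.65×10^5)·exp(-10.06) = 10189 × 4.267×10^-5 = 0.435.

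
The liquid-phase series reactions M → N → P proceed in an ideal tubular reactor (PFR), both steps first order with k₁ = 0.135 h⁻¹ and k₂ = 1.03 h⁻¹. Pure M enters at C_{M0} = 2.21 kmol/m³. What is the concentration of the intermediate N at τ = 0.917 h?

0.165 kmol/m³

The intermediate concentration in a first-order A→B→C sequence is C_N = k₁C_{M0}(e^(−k₁τ) − e^(−k₂τ))/(k₂−k₁).
e^(−k₁τ) = e^(−0.135×0.917) = e^(−0.1238) = 0.8836; e^(−k₂τ) = e^(−0.9445) = 0.3889.
C_N = 0.135×2.21/(1.03−0.135) × (0.8836−0.3889) = 0.3334×0.4947 = 0.1649 kmol/m³.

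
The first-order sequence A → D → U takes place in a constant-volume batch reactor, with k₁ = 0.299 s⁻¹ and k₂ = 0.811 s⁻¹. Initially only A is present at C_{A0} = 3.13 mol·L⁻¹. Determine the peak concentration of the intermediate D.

0.644 mol·L⁻¹

At the optimum, C_{D,max}/C_{A0} = (k₁/k₂)^[k₂/(k₂−k₁)].
= (0.299/0.811)^(0.811/(0.811−0.299)) = (0.3687)^(1.584) = 0.2059.
C_{D,max} = 0.2059×3.13 = 0.644 mol·L⁻¹.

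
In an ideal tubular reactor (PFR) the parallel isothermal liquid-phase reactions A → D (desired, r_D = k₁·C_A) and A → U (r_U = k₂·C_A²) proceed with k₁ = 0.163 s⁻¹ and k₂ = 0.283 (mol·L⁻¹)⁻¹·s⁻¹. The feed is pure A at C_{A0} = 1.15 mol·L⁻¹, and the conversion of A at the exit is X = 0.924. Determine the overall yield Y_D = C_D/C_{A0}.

C_A = C_{A0}(1−X) = 0.08740 mol·L⁻¹.
Along a PFR/batch, dC_D/dC_A = −r_D/(r_D+r_U) = −k₁/(k₁+k₂·C_A).
Integrating from C_{A0} to C_A: C_D = (0.163/0.283)·ln[(0.163+0.283·1.15)/(0.163+0.283·0.0874)] = 0.5760·ln(0.4884/0.1877) = 0.5507 mol·L⁻¹.
Y_D = C_D/C_{A0} = 0.5507/1.15 = 0.479.

0.479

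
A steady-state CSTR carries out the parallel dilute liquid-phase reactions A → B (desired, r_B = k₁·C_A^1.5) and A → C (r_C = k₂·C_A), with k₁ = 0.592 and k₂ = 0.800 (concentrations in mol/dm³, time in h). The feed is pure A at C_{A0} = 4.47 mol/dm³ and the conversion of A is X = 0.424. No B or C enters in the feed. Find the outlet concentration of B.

Exit C_A = C_{A0}(1−X) = 4.47×0.576 = 2.575 mol/dm³.
Rates in a CSTR are evaluated at the outlet concentration: r_B = 0.592×2.575^1.5 = 2.446, r_C = 0.800×2.575 = 2.060.
Fraction of consumed A going to B: r_B/(r_B+r_C) = 0.5428.
C_B = 0.5428·C_{A0}·X = 0.5428×4.47×0.424 = 1.03 mol/dm³.

1.03 mol/dm³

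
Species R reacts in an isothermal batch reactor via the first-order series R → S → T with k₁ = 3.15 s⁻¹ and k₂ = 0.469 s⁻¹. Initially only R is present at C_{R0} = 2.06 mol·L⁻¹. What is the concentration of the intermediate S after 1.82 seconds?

1.02 mol·L⁻¹

For first-order series with pure R initially, C_S(t) = k₁C_{R0}/(k₂−k₁)·(e^(−k₁t) − e^(−k₂t)).
e^(−k₁t) = e^(−3.15×1.82) = e^(−5.733) = 0.003237; e^(−k₂t) = e^(−0.8536) = 0.4259.
C_S = 3.15×2.06/(0.469−3.15) × (0.003237−0.4259) = (-2.420)×(-0.4227) = 1.023 mol·L⁻¹.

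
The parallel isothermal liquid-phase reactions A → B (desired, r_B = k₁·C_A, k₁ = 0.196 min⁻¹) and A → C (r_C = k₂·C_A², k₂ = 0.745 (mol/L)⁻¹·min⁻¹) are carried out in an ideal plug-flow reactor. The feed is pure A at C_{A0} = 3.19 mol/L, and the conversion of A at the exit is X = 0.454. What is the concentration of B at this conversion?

0.143 mol/L

C_A = C_{A0}(1−X) = 1.742 mol/L.
Along a PFR/batch, dC_B/dC_A = −r_B/(r_B+r_C) = −k₁/(k₁+k₂·C_A).
Integrating from C_{A0} to C_A: C_B = (0.196/0.745)·ln[(0.196+0.745·3.19)/(0.196+0.745·1.74)] = 0.2631·ln(2.573/1.494) = 0.1430 mol/L.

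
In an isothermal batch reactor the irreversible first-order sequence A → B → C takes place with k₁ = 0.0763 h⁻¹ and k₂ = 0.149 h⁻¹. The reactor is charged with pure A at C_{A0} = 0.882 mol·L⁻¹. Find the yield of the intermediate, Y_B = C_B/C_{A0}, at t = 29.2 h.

For first-order series with pure A initially, C_B(t) = k₁C_{A0}/(k₂−k₁)·(e^(−k₁t) − e^(−k₂t)).
e^(−k₁t) = e^(−0.0763×29.2) = e^(−2.228) = 0.1077; e^(−k₂t) = e^(−4.351) = 0.01290.
C_B = 0.0763×0.882/(0.149−0.0763) × (0.1077−0.01290) = 0.9257×0.09485 = 0.08780 mol·L⁻¹.
Y_B = C_B/C_{A0} = 0.08780/0.882 = 0.0995.

0.0995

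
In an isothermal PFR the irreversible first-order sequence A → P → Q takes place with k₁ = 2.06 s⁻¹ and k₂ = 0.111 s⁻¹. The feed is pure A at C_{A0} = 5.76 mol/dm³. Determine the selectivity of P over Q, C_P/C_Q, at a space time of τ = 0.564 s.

The intermediate concentration in a first-order A→B→C sequence is C_P = k₁C_{A0}(e^(−k₁τ) − e^(−k₂τ))/(k₂−k₁).
e^(−k₁τ) = e^(−2.06×0.564) = e^(−1.162) = 0.3129; e^(−k₂τ) = e^(−0.06260) = 0.9393.
C_P = 2.06×5.76/(0.111−2.06) × (0.3129−0.9393) = (-6.088)×(-0.6264) = 3.814 mol/dm³.
C_A = C_{A0}e^(−k₁τ) = 1.802 mol/dm³, so C_Q = C_{A0}−C_A−C_P = 0.1441 mol/dm³; C_P/C_Q = 26.5.

26.5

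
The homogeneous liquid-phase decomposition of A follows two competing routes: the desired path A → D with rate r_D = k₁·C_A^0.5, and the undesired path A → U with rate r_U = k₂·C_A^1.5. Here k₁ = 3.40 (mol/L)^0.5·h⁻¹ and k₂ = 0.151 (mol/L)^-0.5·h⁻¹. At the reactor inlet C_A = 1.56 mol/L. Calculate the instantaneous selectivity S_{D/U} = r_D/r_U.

S_{D/U} = r_D/r_U = (k₁·C_A^0.5)/(k₂·C_A^1.5) = (k₁/k₂)·C_A⁻¹.
= (3.40×1.560^0.5) / (0.151×1.560^1.5) = 4.247/0.2942 = 14.4.

14.4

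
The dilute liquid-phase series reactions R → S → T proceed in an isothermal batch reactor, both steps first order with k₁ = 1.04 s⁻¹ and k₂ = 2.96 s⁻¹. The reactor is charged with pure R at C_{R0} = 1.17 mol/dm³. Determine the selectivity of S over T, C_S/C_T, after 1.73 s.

The intermediate concentration in a first-order A→B→C sequence is C_S = k₁C_{R0}(e^(−k₁t) − e^(−k₂t))/(k₂−k₁).
e^(−k₁t) = e^(−1.04×1.73) = e^(−1.799) = 0.1654; e^(−k₂t) = e^(−5.121) = 0.005971.
C_S = 1.04×1.17/(2.96−1.04) × (0.1654−0.005971) = 0.6337×0.1595 = 0.1011 mol/dm³.
C_R = C_{R0}e^(−k₁t) = 0.1936 mol/dm³, so C_T = C_{R0}−C_R−C_S = 0.8754 mol/dm³; C_S/C_T = 0.115.

0.115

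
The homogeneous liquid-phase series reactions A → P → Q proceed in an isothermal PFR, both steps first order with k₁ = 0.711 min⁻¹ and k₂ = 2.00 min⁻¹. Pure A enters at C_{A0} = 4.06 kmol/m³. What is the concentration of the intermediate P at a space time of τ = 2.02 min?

Solving the coupled first-order balances gives C_P(τ) = [k₁/(k₂−k₁)]·C_{A0}·(e^(−k₁τ) − e^(−k₂τ)).
e^(−k₁τ) = e^(−0.711×2.02) = e^(−1.436) = 0.2378; e^(−k₂τ) = e^(−4.040) = 0.01760.
C_P = 0.711×4.06/(2.00−0.711) × (0.2378−0.01760) = 2.239×0.2202 = 0.4932 kmol/m³.

0.493 kmol/m³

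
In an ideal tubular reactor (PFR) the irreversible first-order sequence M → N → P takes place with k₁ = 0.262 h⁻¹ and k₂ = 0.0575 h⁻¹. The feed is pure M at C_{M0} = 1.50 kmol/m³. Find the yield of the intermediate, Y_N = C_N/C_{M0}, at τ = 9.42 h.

The intermediate concentration in a first-order A→B→C sequence is C_N = k₁C_{M0}(e^(−k₁τ) − e^(−k₂τ))/(k₂−k₁).
e^(−k₁τ) = e^(−0.262×9.42) = e^(−2.468) = 0.08475; e^(−k₂τ) = e^(−0.5416) = 0.5818.
C_N = 0.262×1.50/(0.0575−0.262) × (0.08475−0.5818) = (-1.922)×(-0.4970) = 0.9552 kmol/m³.
Y_N = C_N/C_{M0} = 0.9552/1.50 = 0.637.

0.637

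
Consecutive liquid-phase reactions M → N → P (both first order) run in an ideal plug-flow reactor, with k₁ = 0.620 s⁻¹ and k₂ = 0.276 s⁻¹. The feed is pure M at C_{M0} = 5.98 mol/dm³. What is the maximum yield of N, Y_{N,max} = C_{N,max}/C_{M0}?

0.522

Evaluating C_N at τ_opt = ln(k₂/k₁)/(k₂−k₁) gives C_{N,max}/C_{M0} = (k₁/k₂)^[k₂/(k₂−k₁)].
= (0.620/0.276)^(0.276/(0.276−0.620)) = (2.246)^(-0.8023) = 0.5224.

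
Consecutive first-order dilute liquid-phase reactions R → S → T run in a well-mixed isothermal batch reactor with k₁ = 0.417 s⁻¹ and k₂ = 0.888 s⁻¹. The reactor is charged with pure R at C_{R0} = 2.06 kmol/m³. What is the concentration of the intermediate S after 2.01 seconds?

For first-order series with pure R initially, C_S(t) = k₁C_{R0}/(k₂−k₁)·(e^(−k₁t) − e^(−k₂t)).
e^(−k₁t) = e^(−0.417×2.01) = e^(−0.8382) = 0.4325; e^(−k₂t) = e^(−1.785) = 0.1678.
C_S = 0.417×2.06/(0.888−0.417) × (0.4325−0.1678) = 1.824×0.2647 = 0.4827 kmol/m³.

0.483 kmol/m³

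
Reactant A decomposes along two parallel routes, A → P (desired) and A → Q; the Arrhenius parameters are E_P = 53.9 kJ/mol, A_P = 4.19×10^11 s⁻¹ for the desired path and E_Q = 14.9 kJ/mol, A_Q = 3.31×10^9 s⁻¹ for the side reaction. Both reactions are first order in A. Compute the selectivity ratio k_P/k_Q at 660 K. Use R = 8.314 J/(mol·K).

Since both paths have the same order in A, the concentration cancels and S_{P/Q} = k_P/k_Q = (A_P/A_Q)·exp[(E_Q−E_P)/(RT)].
(E_Q−E_P)/(RT) = (14.9−53.9)×10³/(8.314×660) = -39000/5487 = -7.107.
k_P/k_Q = (4.19×10^11/3.31×10^9)·exp(-7.107) = 126.6 × 8.190×10^-4 = 0.104.

0.104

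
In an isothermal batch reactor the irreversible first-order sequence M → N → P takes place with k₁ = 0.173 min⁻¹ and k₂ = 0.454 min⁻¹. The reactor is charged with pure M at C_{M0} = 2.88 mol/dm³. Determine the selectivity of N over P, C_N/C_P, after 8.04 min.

Solving the coupled first-order balances gives C_N(t) = [k₁/(k₂−k₁)]·C_{M0}·(e^(−k₁t) − e^(−k₂t)).
e^(−k₁t) = e^(−0.173×8.04) = e^(−1.391) = 0.2488; e^(−k₂t) = e^(−3.650) = 0.02599.
C_N = 0.173×2.88/(0.454−0.173) × (0.2488−0.02599) = 1.773×0.2229 = 0.3952 mol/dm³.
C_M = C_{M0}e^(−k₁t) = 0.7167 mol/dm³, so C_P = C_{M0}−C_M−C_N = 1.768 mol/dm³; C_N/C_P = 0.223.

0.223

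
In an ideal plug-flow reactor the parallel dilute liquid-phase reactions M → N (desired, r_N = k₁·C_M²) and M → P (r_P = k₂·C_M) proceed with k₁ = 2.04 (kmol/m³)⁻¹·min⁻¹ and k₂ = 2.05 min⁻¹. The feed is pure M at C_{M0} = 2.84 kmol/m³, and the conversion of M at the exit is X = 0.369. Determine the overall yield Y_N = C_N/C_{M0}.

0.256

C_M = C_{M0}(1−X) = 1.792 kmol/m³.
Along a PFR/batch, dC_P/dC_M = −r_P/(r_N+r_P) = −k₂/(k₂+k₁·C_M).
Integrating from C_{M0} to C_M: C_P = (2.05/2.04)·ln[(2.05+2.04·2.84)/(2.05+2.04·1.79)] = 1.005·ln(7.844/5.706) = 0.3198 kmol/m³.
Then C_N = (C_{M0}−C_M) − C_P = 1.048 − 0.3198 = 0.7282 kmol/m³.
Y_N = C_N/C_{M0} = 0.7282/2.84 = 0.256.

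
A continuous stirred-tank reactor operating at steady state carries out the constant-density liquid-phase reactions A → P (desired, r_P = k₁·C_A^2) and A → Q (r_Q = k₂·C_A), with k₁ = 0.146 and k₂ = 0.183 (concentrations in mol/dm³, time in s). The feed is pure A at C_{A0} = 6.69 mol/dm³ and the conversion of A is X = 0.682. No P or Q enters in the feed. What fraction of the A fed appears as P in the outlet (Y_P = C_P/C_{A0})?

0.429

Exit C_A = C_{A0}(1−X) = 6.69×0.318 = 2.127 mol/dm³.
In a CSTR the entire volume is at exit conditions, so r_P = 0.146×2.127^2 = 0.6608 and r_Q = 0.183×2.127 = 0.3893.
Fraction of consumed A going to P: r_P/(r_P+r_Q) = 0.6293.
C_P = 0.6293·C_{A0}·X = 0.6293×6.69×0.682 = 2.87 mol/dm³; Y_P = C_P/C_{A0} = 0.429.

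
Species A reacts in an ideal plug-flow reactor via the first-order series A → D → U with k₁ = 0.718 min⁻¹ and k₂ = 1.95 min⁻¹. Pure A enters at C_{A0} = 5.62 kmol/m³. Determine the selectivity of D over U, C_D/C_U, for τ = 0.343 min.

Solving the coupled first-order balances gives C_D(τ) = [k₁/(k₂−k₁)]·C_{A0}·(e^(−k₁τ) − e^(−k₂τ)).
e^(−k₁τ) = e^(−0.718×0.343) = e^(−0.2463) = 0.7817; e^(−k₂τ) = e^(−0.6689) = 0.5123.
C_D = 0.718×5.62/(1.95−0.718) × (0.7817−0.5123) = 3.275×0.2694 = 0.8824 kmol/m³.
C_A = C_{A0}e^(−k₁τ) = 4.393 kmol/m³, so C_U = C_{A0}−C_A−C_D = 0.3444 kmol/m³; C_D/C_U = 2.56.

2.56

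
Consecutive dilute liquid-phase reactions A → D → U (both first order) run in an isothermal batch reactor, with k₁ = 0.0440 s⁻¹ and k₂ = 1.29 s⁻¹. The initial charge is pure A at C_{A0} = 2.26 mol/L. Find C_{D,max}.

0.0684 mol/L

For a first-order series the maximum intermediate yield is C_{D,max}/C_{A0} = (k₁/k₂)^[k₂/(k₂−k₁)].
= (0.0440/1.29)^(1.29/(1.29−0.0440)) = (0.03411)^(1.035) = 0.03027.
C_{D,max} = 0.03027×2.26 = 0.0684 mol/L.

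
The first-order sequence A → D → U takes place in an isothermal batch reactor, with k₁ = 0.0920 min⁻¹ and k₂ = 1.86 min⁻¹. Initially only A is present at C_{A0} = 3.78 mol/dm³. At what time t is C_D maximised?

The intermediate peaks when r₁ = r₂, i.e. k₁e^(−k₁t) = k₂e^(−k₂t), giving t_opt = ln(k₂/k₁)/(k₂−k₁).
= ln(1.86/0.0920)/(1.86−0.0920) = ln(20.22)/1.768 = 3.007/1.768 = 1.70 min.

1.70 min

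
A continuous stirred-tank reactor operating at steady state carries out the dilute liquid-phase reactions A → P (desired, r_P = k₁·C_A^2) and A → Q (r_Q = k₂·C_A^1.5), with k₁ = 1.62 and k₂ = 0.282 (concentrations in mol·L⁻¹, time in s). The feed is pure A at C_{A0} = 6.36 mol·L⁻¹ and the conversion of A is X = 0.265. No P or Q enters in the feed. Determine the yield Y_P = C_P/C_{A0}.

Exit C_A = C_{A0}(1−X) = 6.36×0.735 = 4.675 mol·L⁻¹.
In a CSTR the entire volume is at exit conditions, so r_P = 1.62×4.675^2 = 35.40 and r_Q = 0.282×4.675^1.5 = 2.850.
Fraction of consumed A going to P: r_P/(r_P+r_Q) = 0.9255.
C_P = 0.9255·C_{A0}·X = 0.9255×6.36×0.265 = 1.56 mol·L⁻¹; Y_P = C_P/C_{A0} = 0.245.

0.245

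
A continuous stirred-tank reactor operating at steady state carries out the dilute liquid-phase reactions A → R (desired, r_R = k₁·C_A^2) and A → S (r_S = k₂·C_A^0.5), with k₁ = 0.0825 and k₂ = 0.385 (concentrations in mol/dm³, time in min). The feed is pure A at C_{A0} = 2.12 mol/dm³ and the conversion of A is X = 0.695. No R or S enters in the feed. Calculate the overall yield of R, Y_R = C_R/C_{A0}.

0.0697

Exit C_A = C_{A0}(1−X) = 2.12×0.305 = 0.6466 mol/dm³.
Rates in a CSTR are evaluated at the outlet concentration: r_R = 0.0825×0.6466^2 = 0.03449, r_S = 0.385×0.6466^0.5 = 0.3096.
Fraction of consumed A going to R: r_R/(r_R+r_S) = 0.1002.
C_R = 0.1002·C_{A0}·X = 0.1002×2.12×0.695 = 0.148 mol/dm³; Y_R = C_R/C_{A0} = 0.0697.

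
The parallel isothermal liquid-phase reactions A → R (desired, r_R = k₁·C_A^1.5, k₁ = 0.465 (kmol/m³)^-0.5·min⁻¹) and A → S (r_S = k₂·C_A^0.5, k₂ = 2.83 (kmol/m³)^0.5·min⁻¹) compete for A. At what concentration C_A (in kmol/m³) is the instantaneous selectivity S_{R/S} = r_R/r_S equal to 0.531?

S_{R/S} = (k₁/k₂)·C_A ⇒ C_A = S·k₂/k₁.
= 0.531×2.83/0.465 = 3.23 kmol/m³.

3.23 kmol/m³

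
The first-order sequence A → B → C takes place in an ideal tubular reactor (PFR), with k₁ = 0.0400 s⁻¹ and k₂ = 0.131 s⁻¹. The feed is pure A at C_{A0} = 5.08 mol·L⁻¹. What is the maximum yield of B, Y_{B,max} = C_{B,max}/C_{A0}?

0.181

For a first-order series the maximum intermediate yield is C_{B,max}/C_{A0} = (k₁/k₂)^[k₂/(k₂−k₁)].
= (0.0400/0.131)^(0.131/(0.131−0.0400)) = (0.3053)^(1.440) = 0.1813.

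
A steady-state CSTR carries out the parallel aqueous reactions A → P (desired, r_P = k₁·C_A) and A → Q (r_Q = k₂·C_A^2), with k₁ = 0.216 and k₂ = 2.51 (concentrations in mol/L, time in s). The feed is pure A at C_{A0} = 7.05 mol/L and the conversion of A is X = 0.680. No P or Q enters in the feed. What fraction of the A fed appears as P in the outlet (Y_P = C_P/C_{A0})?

0.0250

Exit C_A = C_{A0}(1−X) = 7.05×0.320 = 2.256 mol/L.
In a CSTR the entire volume is at exit conditions, so r_P = 0.216×2.256 = 0.4873 and r_Q = 2.51×2.256^2 = 12.77.
Fraction of consumed A going to P: r_P/(r_P+r_Q) = 0.03674.
C_P = 0.03674·C_{A0}·X = 0.03674×7.05×0.680 = 0.176 mol/L; Y_P = C_P/C_{A0} = 0.0250.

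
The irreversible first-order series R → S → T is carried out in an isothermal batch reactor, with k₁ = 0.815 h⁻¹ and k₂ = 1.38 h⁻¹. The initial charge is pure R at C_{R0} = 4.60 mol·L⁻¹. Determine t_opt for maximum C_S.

The intermediate peaks when r₁ = r₂, i.e. k₁e^(−k₁t) = k₂e^(−k₂t), giving t_opt = ln(k₂/k₁)/(k₂−k₁).
= ln(1.38/0.815)/(1.38−0.815) = ln(1.693)/0.5650 = 0.5267/0.5650 = 0.932 h.

0.932 h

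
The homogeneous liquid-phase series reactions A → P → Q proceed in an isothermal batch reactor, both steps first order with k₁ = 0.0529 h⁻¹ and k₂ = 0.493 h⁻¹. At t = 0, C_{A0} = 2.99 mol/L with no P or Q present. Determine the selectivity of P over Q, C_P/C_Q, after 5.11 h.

For first-order series with pure A initially, C_P(t) = k₁C_{A0}/(k₂−k₁)·(e^(−k₁t) − e^(−k₂t)).
e^(−k₁t) = e^(−0.0529×5.11) = e^(−0.2703) = 0.7631; e^(−k₂t) = e^(−2.519) = 0.08052.
C_P = 0.0529×2.99/(0.493−0.0529) × (0.7631−0.08052) = 0.3594×0.6826 = 0.2453 mol/L.
C_A = C_{A0}e^(−k₁t) = 2.282 mol/L, so C_Q = C_{A0}−C_A−C_P = 0.4629 mol/L; C_P/C_Q = 0.530.

0.530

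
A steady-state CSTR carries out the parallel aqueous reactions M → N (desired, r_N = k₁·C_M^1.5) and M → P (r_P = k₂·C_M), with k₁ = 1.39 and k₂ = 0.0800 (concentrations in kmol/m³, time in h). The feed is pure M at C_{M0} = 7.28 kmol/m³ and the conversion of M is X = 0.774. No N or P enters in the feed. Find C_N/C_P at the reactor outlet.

22.3

Exit C_M = C_{M0}(1−X) = 7.28×0.226 = 1.645 kmol/m³.
In a CSTR the entire volume is at exit conditions, so r_N = 1.39×1.645^1.5 = 2.933 and r_P = 0.0800×1.645 = 0.1316.
Overall selectivity = C_N/C_P = r_Nτ/(r_Pτ) = r_N/r_P = 22.3.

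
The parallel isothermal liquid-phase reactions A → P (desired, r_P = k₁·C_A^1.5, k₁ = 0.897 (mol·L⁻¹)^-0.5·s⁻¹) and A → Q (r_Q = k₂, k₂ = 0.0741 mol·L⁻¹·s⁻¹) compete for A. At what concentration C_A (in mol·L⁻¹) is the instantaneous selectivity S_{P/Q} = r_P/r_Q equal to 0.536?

0.125 mol·L⁻¹

S_{P/Q} = (k₁/k₂)·C_A^1.5 ⇒ C_A = (S·k₂/k₁)^(1/1.5).
= (0.536×0.0741/0.897)^(0.6667) = (0.04428)^(0.6667) = 0.125 mol·L⁻¹.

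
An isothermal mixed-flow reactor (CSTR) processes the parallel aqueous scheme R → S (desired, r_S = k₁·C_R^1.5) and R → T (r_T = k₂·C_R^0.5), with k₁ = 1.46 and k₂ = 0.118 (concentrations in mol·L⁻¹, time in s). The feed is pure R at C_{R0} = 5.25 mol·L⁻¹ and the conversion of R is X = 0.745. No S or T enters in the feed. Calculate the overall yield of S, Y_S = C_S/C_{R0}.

Exit C_R = C_{R0}(1−X) = 5.25×0.255 = 1.339 mol·L⁻¹.
A CSTR operates uniformly at the exit composition, giving r_S = 2.262 and r_T = 0.1365 (each k·C_R^n at C_R = 1.339).
Fraction of consumed R going to S: r_S/(r_S+r_T) = 0.9431.
C_S = 0.9431·C_{R0}·X = 0.9431×5.25×0.745 = 3.69 mol·L⁻¹; Y_S = C_S/C_{R0} = 0.703.

0.703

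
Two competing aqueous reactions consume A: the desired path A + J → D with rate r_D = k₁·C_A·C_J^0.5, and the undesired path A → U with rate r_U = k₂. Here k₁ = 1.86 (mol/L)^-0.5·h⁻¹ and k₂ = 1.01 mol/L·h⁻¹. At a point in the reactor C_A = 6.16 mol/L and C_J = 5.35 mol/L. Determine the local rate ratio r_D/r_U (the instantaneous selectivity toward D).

26.2

S_{D/U} = r_D/r_U = (k₁·C_A·C_J^0.5)/(k₂) = (k₁/k₂)·C_A·C_J^0.5.
= (1.86×6.160×5.350^0.5) / (1.01) = 26.50/1.010 = 26.2.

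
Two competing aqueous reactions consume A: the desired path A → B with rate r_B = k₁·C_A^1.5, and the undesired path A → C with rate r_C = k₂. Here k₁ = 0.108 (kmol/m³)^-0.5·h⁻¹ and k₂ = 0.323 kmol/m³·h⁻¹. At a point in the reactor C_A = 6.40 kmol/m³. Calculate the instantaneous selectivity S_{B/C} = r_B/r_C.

S_{B/C} = r_B/r_C = (k₁·C_A^1.5)/(k₂) = (k₁/k₂)·C_A^1.5.
= (0.108×6.400^1.5) / (0.323) = 1.749/0.3230 = 5.41.
Since the desired path is higher order in A, keeping C_A high (PFR or concentrated feed) favours B.

5.41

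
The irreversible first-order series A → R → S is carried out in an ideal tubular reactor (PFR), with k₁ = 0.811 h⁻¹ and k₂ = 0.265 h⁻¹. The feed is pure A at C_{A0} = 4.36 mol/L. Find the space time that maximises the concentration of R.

2.05 h

Setting dC_R/dτ = 0 gives τ_opt = ln(k₂/k₁)/(k₂−k₁).
= ln(0.265/0.811)/(0.265−0.811) = ln(0.3268)/-0.5460 = -1.119/-0.5460 = 2.05 h.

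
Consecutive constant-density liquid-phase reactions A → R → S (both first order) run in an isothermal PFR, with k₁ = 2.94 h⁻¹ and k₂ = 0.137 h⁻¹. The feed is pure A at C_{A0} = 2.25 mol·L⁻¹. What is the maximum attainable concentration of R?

1.94 mol·L⁻¹

Evaluating C_R at τ_opt = ln(k₂/k₁)/(k₂−k₁) gives C_{R,max}/C_{A0} = (k₁/k₂)^[k₂/(k₂−k₁)].
= (2.94/0.137)^(0.137/(0.137−2.94)) = (21.46)^(-0.04888) = 0.8608.
C_{R,max} = 0.8608×2.25 = 1.94 mol·L⁻¹.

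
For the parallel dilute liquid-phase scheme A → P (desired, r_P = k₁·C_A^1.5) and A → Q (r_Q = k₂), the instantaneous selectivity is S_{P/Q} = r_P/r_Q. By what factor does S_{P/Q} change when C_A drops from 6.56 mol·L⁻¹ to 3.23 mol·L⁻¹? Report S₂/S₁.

S_{P/Q} = (k₁/k₂)·C_A^1.5, so S₂/S₁ = (C_{A,2}/C_{A,1})^1.5.
= (3.23/6.56)^1.5 = (0.4924)^1.5 = 0.345.
Selectivity toward P falls as C_A falls — high-concentration operation is favoured.

0.345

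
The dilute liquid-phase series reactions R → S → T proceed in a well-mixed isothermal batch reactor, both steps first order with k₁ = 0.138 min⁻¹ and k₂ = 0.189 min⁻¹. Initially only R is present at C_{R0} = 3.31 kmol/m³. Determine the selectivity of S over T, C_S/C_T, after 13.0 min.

0.354

For first-order series with pure R initially, C_S(t) = k₁C_{R0}/(k₂−k₁)·(e^(−k₁t) − e^(−k₂t)).
e^(−k₁t) = e^(−0.138×13.0) = e^(−1.794) = 0.1663; e^(−k₂t) = e^(−2.457) = 0.08569.
C_S = 0.138×3.31/(0.189−0.138) × (0.1663−0.08569) = 8.956×0.08060 = 0.7219 kmol/m³.
C_R = C_{R0}e^(−k₁t) = 0.5504 kmol/m³, so C_T = C_{R0}−C_R−C_S = 2.038 kmol/m³; C_S/C_T = 0.354.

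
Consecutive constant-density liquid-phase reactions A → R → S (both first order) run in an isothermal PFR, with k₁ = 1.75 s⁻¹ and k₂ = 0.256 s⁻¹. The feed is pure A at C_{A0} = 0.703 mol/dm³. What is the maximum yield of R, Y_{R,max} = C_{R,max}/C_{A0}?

0.719

For a first-order series the maximum intermediate yield is C_{R,max}/C_{A0} = (k₁/k₂)^[k₂/(k₂−k₁)].
= (1.75/0.256)^(0.256/(0.256−1.75)) = (6.836)^(-0.1714) = 0.7194.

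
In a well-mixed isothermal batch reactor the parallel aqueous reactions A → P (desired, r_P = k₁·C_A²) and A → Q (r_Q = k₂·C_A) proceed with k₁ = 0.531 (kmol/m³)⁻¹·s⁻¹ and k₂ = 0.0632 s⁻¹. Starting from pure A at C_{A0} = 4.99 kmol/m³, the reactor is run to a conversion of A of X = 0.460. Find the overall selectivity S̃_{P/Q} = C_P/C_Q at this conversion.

31.3

C_A = C_{A0}(1−X) = 2.695 kmol/m³.
Along a PFR/batch, dC_Q/dC_A = −r_Q/(r_P+r_Q) = −k₂/(k₂+k₁·C_A).
Integrating from C_{A0} to C_A: C_Q = (0.0632/0.531)·ln[(0.0632+0.531·4.99)/(0.0632+0.531·2.69)] = 0.1190·ln(2.713/1.494) = 0.07100 kmol/m³.
Then C_P = (C_{A0}−C_A) − C_Q = 2.295 − 0.07100 = 2.224 kmol/m³.
S̃_{P/Q} = C_P/C_Q = 2.224/0.07100 = 31.3.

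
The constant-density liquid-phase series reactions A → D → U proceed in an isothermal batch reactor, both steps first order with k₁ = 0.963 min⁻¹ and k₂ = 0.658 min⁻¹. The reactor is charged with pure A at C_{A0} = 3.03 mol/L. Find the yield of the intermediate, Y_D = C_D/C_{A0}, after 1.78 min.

0.410

The intermediate concentration in a first-order A→B→C sequence is C_D = k₁C_{A0}(e^(−k₁t) − e^(−k₂t))/(k₂−k₁).
e^(−k₁t) = e^(−0.963×1.78) = e^(−1.714) = 0.1801; e^(−k₂t) = e^(−1.171) = 0.3100.
C_D = 0.963×3.03/(0.658−0.963) × (0.1801−0.3100) = (-9.567)×(-0.1299) = 1.242 mol/L.
Y_D = C_D/C_{A0} = 1.242/3.03 = 0.410.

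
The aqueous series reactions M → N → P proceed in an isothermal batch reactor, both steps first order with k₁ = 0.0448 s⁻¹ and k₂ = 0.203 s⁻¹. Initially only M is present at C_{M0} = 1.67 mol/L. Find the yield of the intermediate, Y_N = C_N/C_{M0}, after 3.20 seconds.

For first-order series with pure M initially, C_N(t) = k₁C_{M0}/(k₂−k₁)·(e^(−k₁t) − e^(−k₂t)).
e^(−k₁t) = e^(−0.0448×3.20) = e^(−0.1434) = 0.8664; e^(−k₂t) = e^(−0.6496) = 0.5223.
C_N = 0.0448×1.67/(0.203−0.0448) × (0.8664−0.5223) = 0.4729×0.3442 = 0.1628 mol/L.
Y_N = C_N/C_{M0} = 0.1628/1.67 = 0.0975.

0.0975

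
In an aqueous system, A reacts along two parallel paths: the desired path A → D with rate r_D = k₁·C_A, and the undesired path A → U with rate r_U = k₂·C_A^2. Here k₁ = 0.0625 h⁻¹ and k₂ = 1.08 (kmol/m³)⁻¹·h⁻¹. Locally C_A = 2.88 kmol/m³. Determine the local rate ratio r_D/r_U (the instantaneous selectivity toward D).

S_{D/U} = r_D/r_U = (k₁·C_A)/(k₂·C_A^2) = (k₁/k₂)·C_A⁻¹.
= (0.0625×2.880) / (1.08×2.880^2) = 0.1800/8.958 = 0.0201.
The undesired path is higher order in A, so low C_A (CSTR or dilute feed) favours D.

0.0201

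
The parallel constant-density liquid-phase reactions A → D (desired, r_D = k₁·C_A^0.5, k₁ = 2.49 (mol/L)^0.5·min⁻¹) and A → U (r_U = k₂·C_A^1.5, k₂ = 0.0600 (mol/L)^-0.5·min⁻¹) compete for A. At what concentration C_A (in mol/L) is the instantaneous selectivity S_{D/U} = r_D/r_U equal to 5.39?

S_{D/U} = (k₁/k₂)·C_A⁻¹ ⇒ C_A = (S·k₂/k₁)^(-1).
= (5.39×0.0600/2.49)^(-1) = (0.1299)^(-1) = 7.70 mol/L.

7.70 mol/L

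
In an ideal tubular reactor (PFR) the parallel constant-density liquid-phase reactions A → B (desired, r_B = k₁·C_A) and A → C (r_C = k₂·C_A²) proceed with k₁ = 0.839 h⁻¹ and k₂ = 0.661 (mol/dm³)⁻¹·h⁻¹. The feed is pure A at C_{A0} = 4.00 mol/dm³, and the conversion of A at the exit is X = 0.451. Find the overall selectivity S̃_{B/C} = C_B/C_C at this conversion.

C_A = C_{A0}(1−X) = 2.196 mol/dm³.
Along a PFR/batch, dC_B/dC_A = −r_B/(r_B+r_C) = −k₁/(k₁+k₂·C_A).
Integrating from C_{A0} to C_A: C_B = (0.839/0.661)·ln[(0.839+0.661·4.00)/(0.839+0.661·2.20)] = 1.269·ln(3.483/2.291) = 0.5320 mol/dm³.
C_C = (C_{A0}−C_A)−C_B = 1.272 mol/dm³; S̃_{B/C} = 0.5320/1.272 = 0.418.

0.418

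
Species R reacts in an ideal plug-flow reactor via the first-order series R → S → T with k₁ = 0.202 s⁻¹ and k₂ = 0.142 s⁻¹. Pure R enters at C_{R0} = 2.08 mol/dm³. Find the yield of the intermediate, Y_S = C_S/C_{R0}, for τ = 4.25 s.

0.414

Solving the coupled first-order balances gives C_S(τ) = [k₁/(k₂−k₁)]·C_{R0}·(e^(−k₁τ) − e^(−k₂τ)).
e^(−k₁τ) = e^(−0.202×4.25) = e^(−0.8585) = 0.4238; e^(−k₂τ) = e^(−0.6035) = 0.5469.
C_S = 0.202×2.08/(0.142−0.202) × (0.4238−0.5469) = (-7.003)×(-0.1231) = 0.8620 mol/dm³.
Y_S = C_S/C_{R0} = 0.8620/2.08 = 0.414.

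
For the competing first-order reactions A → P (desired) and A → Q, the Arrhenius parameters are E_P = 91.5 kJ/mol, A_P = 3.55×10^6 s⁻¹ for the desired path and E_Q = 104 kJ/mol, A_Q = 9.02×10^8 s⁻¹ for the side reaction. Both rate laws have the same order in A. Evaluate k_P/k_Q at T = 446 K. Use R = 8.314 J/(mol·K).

0.115

Since both paths have the same order in A, the concentration cancels and S_{P/Q} = k_P/k_Q = (A_P/A_Q)·exp[(E_Q−E_P)/(RT)].
(E_Q−E_P)/(RT) = (104−91.5)×10³/(8.314×446) = 12500/3708 = 3.371.
k_P/k_Q = (3.55×10^6/9.02×10^8)·exp(3.371) = 0.003936 × 29.11 = 0.115.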